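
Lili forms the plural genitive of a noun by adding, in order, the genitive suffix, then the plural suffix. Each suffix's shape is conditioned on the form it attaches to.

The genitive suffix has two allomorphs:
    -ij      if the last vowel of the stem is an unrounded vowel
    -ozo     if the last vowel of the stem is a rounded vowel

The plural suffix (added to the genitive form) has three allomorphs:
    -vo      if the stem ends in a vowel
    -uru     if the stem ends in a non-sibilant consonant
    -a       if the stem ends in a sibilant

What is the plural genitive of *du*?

*du*: last vowel = /u/, a rounded vowel → -ozo → *duozo*.
The final sound of the genitive form *duozo* is /o/, which is a vowel, so the plural suffix is -vo, giving *duozovo*.

duozovo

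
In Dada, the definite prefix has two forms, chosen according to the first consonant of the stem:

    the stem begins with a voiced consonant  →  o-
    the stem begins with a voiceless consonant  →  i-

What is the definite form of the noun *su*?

isu

Since the first consonant of *su* is /s/ (voiceless), it takes i-, giving *isu*.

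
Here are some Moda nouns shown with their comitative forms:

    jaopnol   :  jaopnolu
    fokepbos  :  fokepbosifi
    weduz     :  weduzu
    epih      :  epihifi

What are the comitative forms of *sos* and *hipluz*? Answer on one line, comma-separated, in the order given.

The suffix is conditioned by the final consonant: -ifi when the stem ends in a voiceless consonant (*fokepbos*, *epih*); -u when the stem ends in a voiced consonant (*jaopnol*, *weduz*).
*sos* — final consonant /s/ (voiceless) → -ifi → *sosifi*.
*hipluz*: final consonant = /z/, voiced → -u → *hipluzu*.

sosifi, hipluzu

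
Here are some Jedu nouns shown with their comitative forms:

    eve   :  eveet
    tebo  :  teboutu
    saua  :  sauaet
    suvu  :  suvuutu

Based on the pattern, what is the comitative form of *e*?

eet

Looking at the last vowel of each stem: -utu when the last vowel of the stem is a rounded vowel (*tebo*, *suvu*); -et when the last vowel of the stem is an unrounded vowel (*eve*, *saua*).
*e* — last vowel /e/ (an unrounded vowel) → -et → *eet*.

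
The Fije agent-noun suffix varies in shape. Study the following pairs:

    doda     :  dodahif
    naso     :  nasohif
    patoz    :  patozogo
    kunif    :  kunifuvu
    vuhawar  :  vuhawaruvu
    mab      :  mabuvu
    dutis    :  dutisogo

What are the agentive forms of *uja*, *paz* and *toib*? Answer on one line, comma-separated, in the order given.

The suffix is conditioned by the final sound: -ogo when the stem ends in a sibilant (*patoz*, *dutis*); -uvu when the stem ends in a non-sibilant consonant (*kunif*, *vuhawar*, *mab*); -hif when the stem ends in a vowel (*doda*, *naso*).
*uja*: final sound = /a/, a vowel → -hif → *ujahif*.
Since the final sound of *paz* is /z/ (a sibilant), it takes -ogo, giving *pazogo*.
*toib* — final sound /b/ (a non-sibilant consonant) → -uvu → *toibuvu*.

ujahif, pazogo, toibuvu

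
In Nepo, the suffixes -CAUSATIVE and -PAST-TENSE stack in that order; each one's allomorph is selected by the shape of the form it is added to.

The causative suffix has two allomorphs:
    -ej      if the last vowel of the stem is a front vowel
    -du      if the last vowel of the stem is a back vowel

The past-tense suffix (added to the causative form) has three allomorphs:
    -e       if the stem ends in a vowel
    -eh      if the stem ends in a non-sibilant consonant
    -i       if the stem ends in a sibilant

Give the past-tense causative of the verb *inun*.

inundue

The last vowel of *inun* is /u/, which is a back vowel, so the causative suffix is -du, giving *inundu*.
Since the final sound of the causative form *inundu* is /u/ (a vowel), it takes -e, giving *inundue*.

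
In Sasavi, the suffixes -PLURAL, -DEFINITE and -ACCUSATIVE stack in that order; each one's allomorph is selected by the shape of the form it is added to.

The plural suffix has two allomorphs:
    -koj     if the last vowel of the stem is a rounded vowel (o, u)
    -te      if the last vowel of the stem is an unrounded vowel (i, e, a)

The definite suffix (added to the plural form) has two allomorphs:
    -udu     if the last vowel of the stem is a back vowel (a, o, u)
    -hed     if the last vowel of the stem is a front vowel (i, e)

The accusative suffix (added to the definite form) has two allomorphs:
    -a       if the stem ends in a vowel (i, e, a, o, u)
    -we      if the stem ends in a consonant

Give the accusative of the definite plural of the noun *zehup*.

zehupkojudua

The last vowel of *zehup* is /u/, which is a rounded vowel, so the plural suffix is -koj, giving *zehupkoj*.
Since the last vowel of the plural form *zehupkoj* is /o/ (a back vowel), it takes -udu, giving *zehupkojudu*.
The definite form *zehupkojudu*: final sound = /u/, a vowel → -a → *zehupkojudua*.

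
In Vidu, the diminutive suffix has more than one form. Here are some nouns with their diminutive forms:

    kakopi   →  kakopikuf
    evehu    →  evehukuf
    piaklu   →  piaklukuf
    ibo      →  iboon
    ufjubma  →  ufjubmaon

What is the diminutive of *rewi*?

The alternation tracks the last vowel of the stem — -kuf when the last vowel of the stem is a high vowel (*kakopi*, *evehu*, *piaklu*); -on when the last vowel of the stem is a non-high vowel (*ibo*, *ufjubma*).
*rewi* — last vowel /i/ (a high vowel) → -kuf → *rewikuf*.

rewikuf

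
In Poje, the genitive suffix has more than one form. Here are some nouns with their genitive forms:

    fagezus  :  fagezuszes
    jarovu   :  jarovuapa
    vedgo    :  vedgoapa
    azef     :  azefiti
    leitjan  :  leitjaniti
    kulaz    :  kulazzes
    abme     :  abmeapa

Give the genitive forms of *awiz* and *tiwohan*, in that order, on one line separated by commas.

Looking at the final sound of each stem: -zes when the stem ends in a sibilant (*fagezus*, *kulaz*); -iti when the stem ends in a non-sibilant consonant (*azef*, *leitjan*); -apa when the stem ends in a vowel (*jarovu*, *vedgo*, *abme*).
Since the final sound of *awiz* is /z/ (a sibilant), it takes -zes, giving *awizzes*.
Since the final sound of *tiwohan* is /n/ (a non-sibilant consonant), it takes -iti, giving *tiwohaniti*.

awizzes, tiwohaniti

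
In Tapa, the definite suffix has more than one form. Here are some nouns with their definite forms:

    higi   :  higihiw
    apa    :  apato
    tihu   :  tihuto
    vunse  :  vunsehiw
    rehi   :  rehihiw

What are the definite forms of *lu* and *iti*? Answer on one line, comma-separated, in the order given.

The pattern is front/back vowel harmony: -hiw when the last vowel of the stem is a front vowel (*higi*, *vunse*, *rehi*); -to when the last vowel of the stem is a back vowel (*apa*, *tihu*).
The last vowel of *lu* is /u/, which is a back vowel, so the suffix is -to, giving *luto*.
*iti*: last vowel = /i/, a front vowel → -hiw → *itihiw*.

luto, itihiw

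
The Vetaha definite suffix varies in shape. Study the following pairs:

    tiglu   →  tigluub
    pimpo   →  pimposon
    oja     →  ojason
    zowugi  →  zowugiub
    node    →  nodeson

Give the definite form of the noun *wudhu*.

wudhuub

The suffix is conditioned by the last vowel: -ub when the last vowel of the stem is a high vowel (*tiglu*, *zowugi*); -son when the last vowel of the stem is a non-high vowel (*pimpo*, *oja*, *node*).
Since the last vowel of *wudhu* is /u/ (a high vowel), it takes -ub, giving *wudhuub*.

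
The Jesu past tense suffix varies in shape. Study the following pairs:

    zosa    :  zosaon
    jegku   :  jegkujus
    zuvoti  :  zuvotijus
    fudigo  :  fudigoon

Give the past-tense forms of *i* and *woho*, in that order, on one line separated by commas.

ijus, wohoon

The pattern is height harmony: -jus when the last vowel of the stem is a high vowel (*jegku*, *zuvoti*); -on when the last vowel of the stem is a non-high vowel (*zosa*, *fudigo*).
*i*: last vowel = /i/, a high vowel → -jus → *ijus*.
*woho*: last vowel = /o/, a non-high vowel → -on → *wohoon*.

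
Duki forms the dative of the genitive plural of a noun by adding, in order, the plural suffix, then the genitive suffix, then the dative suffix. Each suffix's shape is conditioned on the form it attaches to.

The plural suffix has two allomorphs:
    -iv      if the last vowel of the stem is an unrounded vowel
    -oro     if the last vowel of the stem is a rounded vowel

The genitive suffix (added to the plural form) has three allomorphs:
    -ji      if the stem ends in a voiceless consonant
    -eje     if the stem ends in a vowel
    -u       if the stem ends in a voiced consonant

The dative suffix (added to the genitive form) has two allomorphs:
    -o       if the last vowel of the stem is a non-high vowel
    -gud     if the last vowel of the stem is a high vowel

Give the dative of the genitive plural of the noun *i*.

Since the last vowel of *i* is /i/ (an unrounded vowel), it takes -iv, giving *iiv*.
The final sound of the plural form *iiv* is /v/, which is a voiced consonant, so the genitive suffix is -u, giving *iivu*.
The genitive form *iivu* — last vowel /u/ (a high vowel) → -gud → *iivugud*.

iivugud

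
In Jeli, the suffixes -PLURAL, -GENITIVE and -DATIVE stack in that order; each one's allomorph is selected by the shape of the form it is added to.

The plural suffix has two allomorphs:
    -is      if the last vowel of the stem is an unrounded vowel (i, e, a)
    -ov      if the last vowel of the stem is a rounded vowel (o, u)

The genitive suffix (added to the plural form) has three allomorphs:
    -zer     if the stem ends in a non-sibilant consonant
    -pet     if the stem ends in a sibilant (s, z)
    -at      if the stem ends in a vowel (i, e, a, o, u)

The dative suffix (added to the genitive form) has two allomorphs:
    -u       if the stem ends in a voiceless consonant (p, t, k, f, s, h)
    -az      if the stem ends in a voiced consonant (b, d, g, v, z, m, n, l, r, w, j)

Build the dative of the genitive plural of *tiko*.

tikoovzeraz

Since the last vowel of *tiko* is /o/ (a rounded vowel), it takes -ov, giving *tikoov*.
The plural form *tikoov* — final sound /v/ (a non-sibilant consonant) → -zer → *tikoovzer*.
The genitive form *tikoovzer*: final consonant = /r/, voiced → -az → *tikoovzeraz*.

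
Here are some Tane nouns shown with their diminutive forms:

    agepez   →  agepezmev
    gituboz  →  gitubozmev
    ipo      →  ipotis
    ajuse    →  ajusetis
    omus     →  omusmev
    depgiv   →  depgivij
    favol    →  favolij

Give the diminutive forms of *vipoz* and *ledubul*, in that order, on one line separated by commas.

Looking at the final sound of each stem: -mev when the stem ends in a sibilant (*agepez*, *gituboz*, *omus*); -ij when the stem ends in a non-sibilant consonant (*depgiv*, *favol*); -tis when the stem ends in a vowel (*ipo*, *ajuse*).
*vipoz*: final sound = /z/, a sibilant → -mev → *vipozmev*.
The final sound of *ledubul* is /l/, which is a non-sibilant consonant, so the suffix is -ij, giving *ledubulij*.

vipozmev, ledubulij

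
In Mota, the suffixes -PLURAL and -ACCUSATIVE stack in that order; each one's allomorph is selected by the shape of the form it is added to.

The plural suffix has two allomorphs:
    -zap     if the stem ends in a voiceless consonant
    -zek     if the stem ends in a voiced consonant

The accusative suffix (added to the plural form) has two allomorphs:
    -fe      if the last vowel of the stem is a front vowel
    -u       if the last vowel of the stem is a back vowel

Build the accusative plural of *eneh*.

*eneh* — final consonant /h/ (voiceless) → -zap → *enehzap*.
The plural form *enehzap* — last vowel /a/ (a back vowel) → -u → *enehzapu*.

enehzapu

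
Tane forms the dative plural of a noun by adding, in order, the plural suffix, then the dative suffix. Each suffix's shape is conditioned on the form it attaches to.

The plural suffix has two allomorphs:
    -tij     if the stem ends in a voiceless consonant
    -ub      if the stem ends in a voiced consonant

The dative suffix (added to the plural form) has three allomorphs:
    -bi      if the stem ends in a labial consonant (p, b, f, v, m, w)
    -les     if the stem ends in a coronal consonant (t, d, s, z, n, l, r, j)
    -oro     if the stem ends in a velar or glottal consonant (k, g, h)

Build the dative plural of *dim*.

dimubbi

Since the final consonant of *dim* is /m/ (voiced), it takes -ub, giving *dimub*.
The plural form *dimub*: final consonant = /b/, labial → -bi → *dimubbi*.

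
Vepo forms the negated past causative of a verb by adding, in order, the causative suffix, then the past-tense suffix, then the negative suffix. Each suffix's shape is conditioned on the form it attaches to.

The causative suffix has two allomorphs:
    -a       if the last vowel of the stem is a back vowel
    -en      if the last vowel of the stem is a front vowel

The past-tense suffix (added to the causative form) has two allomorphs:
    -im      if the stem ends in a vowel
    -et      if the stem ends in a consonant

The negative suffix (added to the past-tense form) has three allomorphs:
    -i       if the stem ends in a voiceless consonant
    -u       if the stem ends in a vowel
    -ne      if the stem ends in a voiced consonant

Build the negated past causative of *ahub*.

ahubaimne

Since the last vowel of *ahub* is /u/ (a back vowel), it takes -a, giving *ahuba*.
The causative form *ahuba* — final sound /a/ (a vowel) → -im → *ahubaim*.
The past-tense form *ahubaim* — final sound /m/ (a voiced consonant) → -ne → *ahubaimne*.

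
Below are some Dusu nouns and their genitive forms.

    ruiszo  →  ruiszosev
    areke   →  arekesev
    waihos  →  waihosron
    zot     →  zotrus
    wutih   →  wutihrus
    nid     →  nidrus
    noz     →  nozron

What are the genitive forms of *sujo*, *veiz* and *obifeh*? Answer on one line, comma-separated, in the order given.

Looking at the final sound of each stem: -ron when the stem ends in a sibilant (*waihos*, *noz*); -rus when the stem ends in a non-sibilant consonant (*zot*, *wutih*, *nid*); -sev when the stem ends in a vowel (*ruiszo*, *areke*).
Since the final sound of *sujo* is /o/ (a vowel), it takes -sev, giving *sujosev*.
The final sound of *veiz* is /z/, which is a sibilant, so the suffix is -ron, giving *veizron*.
*obifeh* — final sound /h/ (a non-sibilant consonant) → -rus → *obifehrus*.

sujosev, veizron, obifehrus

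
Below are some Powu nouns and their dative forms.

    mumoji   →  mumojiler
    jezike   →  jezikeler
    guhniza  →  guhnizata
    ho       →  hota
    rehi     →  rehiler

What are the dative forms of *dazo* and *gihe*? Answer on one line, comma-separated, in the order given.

The alternation tracks the last vowel of the stem — -ler when the last vowel of the stem is a front vowel (*mumoji*, *jezike*, *rehi*); -ta when the last vowel of the stem is a back vowel (*guhniza*, *ho*).
The last vowel of *dazo* is /o/, which is a back vowel, so the suffix is -ta, giving *dazota*.
Since the last vowel of *gihe* is /e/ (a front vowel), it takes -ler, giving *giheler*.

dazota, giheler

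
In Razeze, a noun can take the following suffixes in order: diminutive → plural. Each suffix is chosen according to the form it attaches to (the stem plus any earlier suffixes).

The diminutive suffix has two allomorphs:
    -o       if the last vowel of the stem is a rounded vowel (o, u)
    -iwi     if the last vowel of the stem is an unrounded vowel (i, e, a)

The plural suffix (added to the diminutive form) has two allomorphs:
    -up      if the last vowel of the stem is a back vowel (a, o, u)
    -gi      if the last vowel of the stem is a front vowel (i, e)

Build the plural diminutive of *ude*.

udeiwigi

The last vowel of *ude* is /e/, which is an unrounded vowel, so the diminutive suffix is -iwi, giving *udeiwi*.
The diminutive form *udeiwi* — last vowel /i/ (a front vowel) → -gi → *udeiwigi*.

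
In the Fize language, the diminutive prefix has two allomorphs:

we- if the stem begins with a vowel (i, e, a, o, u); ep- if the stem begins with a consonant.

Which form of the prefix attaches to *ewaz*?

we-

Since the first sound of *ewaz* is /e/ (a vowel), it takes we-.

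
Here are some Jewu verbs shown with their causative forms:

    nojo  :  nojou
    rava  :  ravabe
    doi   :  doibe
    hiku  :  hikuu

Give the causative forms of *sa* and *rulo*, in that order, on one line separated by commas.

sabe, rulou

The pattern is rounding harmony: -u when the last vowel of the stem is a rounded vowel (*nojo*, *hiku*); -be when the last vowel of the stem is an unrounded vowel (*rava*, *doi*).
The last vowel of *sa* is /a/, which is an unrounded vowel, so the suffix is -be, giving *sabe*.
Since the last vowel of *rulo* is /o/ (a rounded vowel), it takes -u, giving *rulou*.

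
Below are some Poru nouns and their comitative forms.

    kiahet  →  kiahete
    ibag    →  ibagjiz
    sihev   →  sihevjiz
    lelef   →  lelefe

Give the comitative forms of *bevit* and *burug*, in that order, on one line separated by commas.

Looking at the final consonant of each stem: -e when the stem ends in a voiceless consonant (*kiahet*, *lelef*); -jiz when the stem ends in a voiced consonant (*ibag*, *sihev*).
*bevit* — final consonant /t/ (voiceless) → -e → *bevite*.
*burug* — final consonant /g/ (voiced) → -jiz → *burugjiz*.

bevite, burugjiz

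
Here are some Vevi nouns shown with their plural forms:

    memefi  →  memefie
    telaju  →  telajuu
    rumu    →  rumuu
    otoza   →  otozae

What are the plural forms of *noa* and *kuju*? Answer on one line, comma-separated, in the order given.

noae, kujuu

The alternation tracks the last vowel of the stem — -u when the last vowel of the stem is a rounded vowel (*telaju*, *rumu*); -e when the last vowel of the stem is an unrounded vowel (*memefi*, *otoza*).
Since the last vowel of *noa* is /a/ (an unrounded vowel), it takes -e, giving *noae*.
*kuju* — last vowel /u/ (a rounded vowel) → -u → *kujuu*.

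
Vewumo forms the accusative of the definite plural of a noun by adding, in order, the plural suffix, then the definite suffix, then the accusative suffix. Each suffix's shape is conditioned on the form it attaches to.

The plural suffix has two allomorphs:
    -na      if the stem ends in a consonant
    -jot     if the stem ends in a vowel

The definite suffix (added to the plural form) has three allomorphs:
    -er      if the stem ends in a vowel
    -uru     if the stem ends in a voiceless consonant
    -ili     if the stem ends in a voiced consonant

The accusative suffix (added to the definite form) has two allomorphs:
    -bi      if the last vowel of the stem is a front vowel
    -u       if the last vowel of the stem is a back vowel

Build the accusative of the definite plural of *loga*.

Since the final sound of *loga* is /a/ (a vowel), it takes -jot, giving *logajot*.
The plural form *logajot* — final sound /t/ (a voiceless consonant) → -uru → *logajoturu*.
The definite form *logajoturu*: last vowel = /u/, a back vowel → -u → *logajoturuu*.

logajoturuu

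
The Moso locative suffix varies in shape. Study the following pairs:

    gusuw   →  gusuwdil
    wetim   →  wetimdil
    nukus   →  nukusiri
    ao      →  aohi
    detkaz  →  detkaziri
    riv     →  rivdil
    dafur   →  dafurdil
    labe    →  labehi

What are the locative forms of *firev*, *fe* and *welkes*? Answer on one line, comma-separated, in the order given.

The pattern is sibilance of the final sound: -iri when the stem ends in a sibilant (*nukus*, *detkaz*); -dil when the stem ends in a non-sibilant consonant (*gusuw*, *wetim*, *riv*, *dafur*); -hi when the stem ends in a vowel (*ao*, *labe*).
The final sound of *firev* is /v/, which is a non-sibilant consonant, so the suffix is -dil, giving *firevdil*.
*fe* — final sound /e/ (a vowel) → -hi → *fehi*.
Since the final sound of *welkes* is /s/ (a sibilant), it takes -iri, giving *welkesiri*.

firevdil, fehi, welkesiri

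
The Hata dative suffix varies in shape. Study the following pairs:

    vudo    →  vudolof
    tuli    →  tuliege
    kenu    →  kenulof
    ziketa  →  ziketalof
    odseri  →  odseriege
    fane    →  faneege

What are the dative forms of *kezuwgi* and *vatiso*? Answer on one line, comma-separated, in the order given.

Looking at the last vowel of each stem: -ege when the last vowel of the stem is a front vowel (*tuli*, *odseri*, *fane*); -lof when the last vowel of the stem is a back vowel (*vudo*, *kenu*, *ziketa*).
Since the last vowel of *kezuwgi* is /i/ (a front vowel), it takes -ege, giving *kezuwgiege*.
*vatiso* — last vowel /o/ (a back vowel) → -lof → *vatisolof*.

kezuwgiege, vatisolof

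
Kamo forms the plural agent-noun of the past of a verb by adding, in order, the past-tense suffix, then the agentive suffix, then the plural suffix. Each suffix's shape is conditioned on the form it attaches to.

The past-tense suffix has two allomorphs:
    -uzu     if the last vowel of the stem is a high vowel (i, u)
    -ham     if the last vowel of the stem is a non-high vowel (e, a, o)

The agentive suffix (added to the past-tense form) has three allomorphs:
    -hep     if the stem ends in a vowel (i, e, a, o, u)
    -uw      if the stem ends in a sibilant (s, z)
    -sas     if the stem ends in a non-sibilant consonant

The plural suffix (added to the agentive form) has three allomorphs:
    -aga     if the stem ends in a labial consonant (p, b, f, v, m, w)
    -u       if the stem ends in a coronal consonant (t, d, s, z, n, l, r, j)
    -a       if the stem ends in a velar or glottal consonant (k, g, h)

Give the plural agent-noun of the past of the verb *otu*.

otuuzuhepaga

*otu*: last vowel = /u/, a high vowel → -uzu → *otuuzu*.
The past-tense form *otuuzu* — final sound /u/ (a vowel) → -hep → *otuuzuhep*.
The agentive form *otuuzuhep*: final consonant = /p/, labial → -aga → *otuuzuhepaga*.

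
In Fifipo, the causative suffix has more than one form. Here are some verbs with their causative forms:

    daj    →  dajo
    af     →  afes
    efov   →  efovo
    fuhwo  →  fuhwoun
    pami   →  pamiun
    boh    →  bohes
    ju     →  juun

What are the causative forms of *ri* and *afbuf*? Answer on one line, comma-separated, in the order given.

riun, afbufes

Looking at the final sound of each stem: -es when the stem ends in a voiceless consonant (*af*, *boh*); -o when the stem ends in a voiced consonant (*daj*, *efov*); -un when the stem ends in a vowel (*fuhwo*, *pami*, *ju*).
The final sound of *ri* is /i/, which is a vowel, so the suffix is -un, giving *riun*.
Since the final sound of *afbuf* is /f/ (a voiceless consonant), it takes -es, giving *afbufes*.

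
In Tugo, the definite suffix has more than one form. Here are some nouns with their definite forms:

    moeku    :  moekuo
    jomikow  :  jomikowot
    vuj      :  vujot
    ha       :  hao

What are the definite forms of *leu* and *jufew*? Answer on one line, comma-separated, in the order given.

The pattern is consonant vs. vowel: -ot when the stem ends in a consonant (*jomikow*, *vuj*); -o when the stem ends in a vowel (*moeku*, *ha*).
*leu* — final sound /u/ (a vowel) → -o → *leuo*.
Since the final sound of *jufew* is /w/ (a consonant), it takes -ot, giving *jufewot*.

leuo, jufewot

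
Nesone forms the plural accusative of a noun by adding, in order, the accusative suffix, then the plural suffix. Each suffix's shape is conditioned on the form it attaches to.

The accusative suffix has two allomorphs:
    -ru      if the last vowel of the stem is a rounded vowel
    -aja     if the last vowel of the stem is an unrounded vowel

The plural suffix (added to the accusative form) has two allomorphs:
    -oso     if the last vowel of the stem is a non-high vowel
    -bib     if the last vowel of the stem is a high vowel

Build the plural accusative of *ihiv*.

*ihiv* — last vowel /i/ (an unrounded vowel) → -aja → *ihivaja*.
The last vowel of the accusative form *ihivaja* is /a/, which is a non-high vowel, so the plural suffix is -oso, giving *ihivajaoso*.

ihivajaoso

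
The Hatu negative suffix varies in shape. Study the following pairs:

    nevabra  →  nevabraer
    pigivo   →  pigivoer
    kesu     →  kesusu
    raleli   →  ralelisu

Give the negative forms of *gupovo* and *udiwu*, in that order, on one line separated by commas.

The alternation tracks the last vowel of the stem — -su when the last vowel of the stem is a high vowel (*kesu*, *raleli*); -er when the last vowel of the stem is a non-high vowel (*nevabra*, *pigivo*).
Since the last vowel of *gupovo* is /o/ (a non-high vowel), it takes -er, giving *gupovoer*.
*udiwu*: last vowel = /u/, a high vowel → -su → *udiwusu*.

gupovoer, udiwusu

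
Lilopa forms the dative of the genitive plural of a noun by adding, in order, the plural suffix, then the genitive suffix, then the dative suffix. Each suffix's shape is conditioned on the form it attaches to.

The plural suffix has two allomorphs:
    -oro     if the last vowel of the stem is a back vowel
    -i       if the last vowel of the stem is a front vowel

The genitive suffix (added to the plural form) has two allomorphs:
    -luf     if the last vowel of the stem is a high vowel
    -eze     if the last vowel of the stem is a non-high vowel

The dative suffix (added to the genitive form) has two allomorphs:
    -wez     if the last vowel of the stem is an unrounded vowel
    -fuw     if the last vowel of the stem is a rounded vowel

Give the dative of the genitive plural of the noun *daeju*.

*daeju* — last vowel /u/ (a back vowel) → -oro → *daejuoro*.
Since the last vowel of the plural form *daejuoro* is /o/ (a non-high vowel), it takes -eze, giving *daejuoroeze*.
The genitive form *daejuoroeze*: last vowel = /e/, an unrounded vowel → -wez → *daejuoroezewez*.

daejuoroezewez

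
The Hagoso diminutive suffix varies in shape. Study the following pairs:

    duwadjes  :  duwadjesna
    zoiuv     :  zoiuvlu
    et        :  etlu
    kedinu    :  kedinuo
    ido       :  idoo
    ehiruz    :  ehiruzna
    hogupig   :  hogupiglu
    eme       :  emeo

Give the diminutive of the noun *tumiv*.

The suffix is conditioned by the final sound: -na when the stem ends in a sibilant (*duwadjes*, *ehiruz*); -lu when the stem ends in a non-sibilant consonant (*zoiuv*, *et*, *hogupig*); -o when the stem ends in a vowel (*kedinu*, *ido*, *eme*).
The final sound of *tumiv* is /v/, which is a non-sibilant consonant, so the suffix is -lu, giving *tumivlu*.

tumivlu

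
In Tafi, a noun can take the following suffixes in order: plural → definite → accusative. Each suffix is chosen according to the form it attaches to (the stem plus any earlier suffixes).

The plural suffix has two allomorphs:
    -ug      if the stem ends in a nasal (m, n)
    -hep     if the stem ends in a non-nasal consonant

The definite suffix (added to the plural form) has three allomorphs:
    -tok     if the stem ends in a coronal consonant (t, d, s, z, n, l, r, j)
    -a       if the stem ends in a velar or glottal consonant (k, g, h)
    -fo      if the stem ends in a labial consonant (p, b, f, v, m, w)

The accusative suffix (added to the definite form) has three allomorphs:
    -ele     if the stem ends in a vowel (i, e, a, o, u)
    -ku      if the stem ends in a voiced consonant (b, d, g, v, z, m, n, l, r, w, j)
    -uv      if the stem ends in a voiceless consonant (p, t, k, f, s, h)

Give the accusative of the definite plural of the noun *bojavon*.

The final consonant of *bojavon* is /n/, which is a nasal, so the plural suffix is -ug, giving *bojavonug*.
The final consonant of the plural form *bojavonug* is /g/, which is velar/glottal, so the definite suffix is -a, giving *bojavonuga*.
The final sound of the definite form *bojavonuga* is /a/, which is a vowel, so the accusative suffix is -ele, giving *bojavonugaele*.

bojavonugaele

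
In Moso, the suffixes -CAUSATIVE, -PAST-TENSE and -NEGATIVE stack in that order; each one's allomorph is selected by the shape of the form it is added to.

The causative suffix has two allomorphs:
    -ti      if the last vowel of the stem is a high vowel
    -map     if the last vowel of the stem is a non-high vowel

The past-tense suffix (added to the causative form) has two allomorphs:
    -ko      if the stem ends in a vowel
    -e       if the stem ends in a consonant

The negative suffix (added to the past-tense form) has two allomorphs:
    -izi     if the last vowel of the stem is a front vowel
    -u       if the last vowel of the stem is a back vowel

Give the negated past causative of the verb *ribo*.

*ribo* — last vowel /o/ (a non-high vowel) → -map → *ribomap*.
The causative form *ribomap*: final sound = /p/, a consonant → -e → *ribomape*.
The past-tense form *ribomape*: last vowel = /e/, a front vowel → -izi → *ribomapeizi*.

ribomapeizi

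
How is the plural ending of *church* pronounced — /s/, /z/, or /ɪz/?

The stem *church* ends in a sibilant (/s, z, ʃ, ʒ, tʃ, dʒ/).
The plural suffix surfaces as /ɪz/ after sibilants, /s/ after other voiceless consonants, and /z/ after other voiced sounds.
So the plural -s on *church* is pronounced /ɪz/.

/ɪz/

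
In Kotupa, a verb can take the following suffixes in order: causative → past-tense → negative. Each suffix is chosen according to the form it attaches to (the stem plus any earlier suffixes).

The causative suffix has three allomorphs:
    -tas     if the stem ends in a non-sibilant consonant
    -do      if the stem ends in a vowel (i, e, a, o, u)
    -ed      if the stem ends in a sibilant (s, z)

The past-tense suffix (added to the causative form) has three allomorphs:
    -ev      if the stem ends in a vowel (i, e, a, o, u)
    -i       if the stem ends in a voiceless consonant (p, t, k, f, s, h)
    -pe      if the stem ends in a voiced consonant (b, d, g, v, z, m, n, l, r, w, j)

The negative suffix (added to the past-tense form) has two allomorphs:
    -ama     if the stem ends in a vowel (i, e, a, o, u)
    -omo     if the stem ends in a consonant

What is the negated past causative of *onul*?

*onul* — final sound /l/ (a non-sibilant consonant) → -tas → *onultas*.
The causative form *onultas*: final sound = /s/, a voiceless consonant → -i → *onultasi*.
The past-tense form *onultasi* — final sound /i/ (a vowel) → -ama → *onultasiama*.

onultasiama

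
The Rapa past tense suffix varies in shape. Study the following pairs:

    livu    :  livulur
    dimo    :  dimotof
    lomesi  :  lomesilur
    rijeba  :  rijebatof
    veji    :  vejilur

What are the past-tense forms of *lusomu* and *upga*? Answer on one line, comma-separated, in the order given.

The alternation tracks the last vowel of the stem — -lur when the last vowel of the stem is a high vowel (*livu*, *lomesi*, *veji*); -tof when the last vowel of the stem is a non-high vowel (*dimo*, *rijeba*).
Since the last vowel of *lusomu* is /u/ (a high vowel), it takes -lur, giving *lusomulur*.
*upga*: last vowel = /a/, a non-high vowel → -tof → *upgatof*.

lusomulur, upgatof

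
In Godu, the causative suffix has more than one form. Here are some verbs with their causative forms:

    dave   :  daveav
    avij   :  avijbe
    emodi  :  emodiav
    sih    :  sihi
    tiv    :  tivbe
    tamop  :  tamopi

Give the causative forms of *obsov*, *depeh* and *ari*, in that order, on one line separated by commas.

obsovbe, depehi, ariav

The alternation tracks the final sound of the stem — -i when the stem ends in a voiceless consonant (*sih*, *tamop*); -be when the stem ends in a voiced consonant (*avij*, *tiv*); -av when the stem ends in a vowel (*dave*, *emodi*).
*obsov*: final sound = /v/, a voiced consonant → -be → *obsovbe*.
*depeh* — final sound /h/ (a voiceless consonant) → -i → *depehi*.
The final sound of *ari* is /i/, which is a vowel, so the suffix is -av, giving *ariav*.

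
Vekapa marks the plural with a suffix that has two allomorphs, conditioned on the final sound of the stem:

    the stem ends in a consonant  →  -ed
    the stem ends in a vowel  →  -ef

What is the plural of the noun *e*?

eef

The final sound of *e* is /e/, which is a vowel, so the suffix is -ef, giving *eef*.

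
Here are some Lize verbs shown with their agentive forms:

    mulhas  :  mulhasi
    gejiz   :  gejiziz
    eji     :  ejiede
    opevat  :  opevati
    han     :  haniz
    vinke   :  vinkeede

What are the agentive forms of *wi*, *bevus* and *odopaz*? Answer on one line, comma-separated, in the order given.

wiede, bevusi, odopaziz

The suffix is conditioned by the final sound: -i when the stem ends in a voiceless consonant (*mulhas*, *opevat*); -iz when the stem ends in a voiced consonant (*gejiz*, *han*); -ede when the stem ends in a vowel (*eji*, *vinke*).
The final sound of *wi* is /i/, which is a vowel, so the suffix is -ede, giving *wiede*.
The final sound of *bevus* is /s/, which is a voiceless consonant, so the suffix is -i, giving *bevusi*.
*odopaz*: final sound = /z/, a voiced consonant → -iz → *odopaziz*.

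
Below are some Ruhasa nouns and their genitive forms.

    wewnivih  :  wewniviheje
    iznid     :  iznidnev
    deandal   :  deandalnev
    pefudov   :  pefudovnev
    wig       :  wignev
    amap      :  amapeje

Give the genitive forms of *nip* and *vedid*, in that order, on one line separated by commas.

Looking at the final consonant of each stem: -eje when the stem ends in a voiceless consonant (*wewnivih*, *amap*); -nev when the stem ends in a voiced consonant (*iznid*, *deandal*, *pefudov*, *wig*).
Since the final consonant of *nip* is /p/ (voiceless), it takes -eje, giving *nipeje*.
*vedid* — final consonant /d/ (voiced) → -nev → *vedidnev*.

nipeje, vedidnev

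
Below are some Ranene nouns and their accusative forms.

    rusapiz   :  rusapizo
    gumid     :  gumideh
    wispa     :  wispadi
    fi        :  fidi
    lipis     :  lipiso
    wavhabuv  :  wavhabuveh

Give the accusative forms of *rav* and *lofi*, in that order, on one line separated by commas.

raveh, lofidi

The pattern is sibilance of the final sound: -o when the stem ends in a sibilant (*rusapiz*, *lipis*); -eh when the stem ends in a non-sibilant consonant (*gumid*, *wavhabuv*); -di when the stem ends in a vowel (*wispa*, *fi*).
Since the final sound of *rav* is /v/ (a non-sibilant consonant), it takes -eh, giving *raveh*.
*lofi* — final sound /i/ (a vowel) → -di → *lofidi*.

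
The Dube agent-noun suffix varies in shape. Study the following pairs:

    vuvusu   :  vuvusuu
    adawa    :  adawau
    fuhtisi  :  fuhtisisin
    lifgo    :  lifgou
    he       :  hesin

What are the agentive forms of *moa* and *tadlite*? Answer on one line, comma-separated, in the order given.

moau, tadlitesin

The alternation tracks the last vowel of the stem — -sin when the last vowel of the stem is a front vowel (*fuhtisi*, *he*); -u when the last vowel of the stem is a back vowel (*vuvusu*, *adawa*, *lifgo*).
The last vowel of *moa* is /a/, which is a back vowel, so the suffix is -u, giving *moau*.
The last vowel of *tadlite* is /e/, which is a front vowel, so the suffix is -sin, giving *tadlitesin*.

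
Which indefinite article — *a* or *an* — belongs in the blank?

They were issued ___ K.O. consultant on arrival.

The indefinite article is chosen by the initial *sound* of the following word, not its spelling.
The initialism *K.O.* is read letter by letter; the first letter, K, is pronounced /keɪ/, which begins with a consonant sound.
So the article is *a*: They were issued a K.O. consultant on arrival.

a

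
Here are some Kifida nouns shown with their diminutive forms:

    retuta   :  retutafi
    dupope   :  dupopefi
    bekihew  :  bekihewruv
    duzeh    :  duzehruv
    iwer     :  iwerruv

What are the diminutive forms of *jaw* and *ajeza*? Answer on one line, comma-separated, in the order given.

Looking at the final sound of each stem: -ruv when the stem ends in a consonant (*bekihew*, *duzeh*, *iwer*); -fi when the stem ends in a vowel (*retuta*, *dupope*).
*jaw*: final sound = /w/, a consonant → -ruv → *jawruv*.
*ajeza* — final sound /a/ (a vowel) → -fi → *ajezafi*.

jawruv, ajezafi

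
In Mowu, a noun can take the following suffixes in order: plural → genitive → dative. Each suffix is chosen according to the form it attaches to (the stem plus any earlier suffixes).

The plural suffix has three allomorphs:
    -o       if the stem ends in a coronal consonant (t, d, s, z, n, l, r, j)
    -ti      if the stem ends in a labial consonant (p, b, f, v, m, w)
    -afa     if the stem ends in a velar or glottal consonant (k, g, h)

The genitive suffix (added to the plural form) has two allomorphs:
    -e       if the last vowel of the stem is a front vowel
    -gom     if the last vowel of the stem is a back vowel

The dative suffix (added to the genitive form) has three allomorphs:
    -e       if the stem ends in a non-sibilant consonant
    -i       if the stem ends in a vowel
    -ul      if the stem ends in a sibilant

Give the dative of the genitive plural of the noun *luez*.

Since the final consonant of *luez* is /z/ (coronal), it takes -o, giving *luezo*.
The plural form *luezo* — last vowel /o/ (a back vowel) → -gom → *luezogom*.
Since the final sound of the genitive form *luezogom* is /m/ (a non-sibilant consonant), it takes -e, giving *luezogome*.

luezogome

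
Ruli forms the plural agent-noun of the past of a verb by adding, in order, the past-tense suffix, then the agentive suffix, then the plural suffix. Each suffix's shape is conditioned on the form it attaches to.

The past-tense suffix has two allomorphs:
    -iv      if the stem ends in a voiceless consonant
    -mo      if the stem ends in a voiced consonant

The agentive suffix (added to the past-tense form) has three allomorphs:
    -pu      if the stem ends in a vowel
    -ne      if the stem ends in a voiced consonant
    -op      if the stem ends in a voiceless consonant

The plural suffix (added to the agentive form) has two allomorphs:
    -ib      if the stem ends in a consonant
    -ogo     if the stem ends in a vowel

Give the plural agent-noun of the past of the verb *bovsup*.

bovsupivneogo

*bovsup*: final consonant = /p/, voiceless → -iv → *bovsupiv*.
The past-tense form *bovsupiv*: final sound = /v/, a voiced consonant → -ne → *bovsupivne*.
The agentive form *bovsupivne*: final sound = /e/, a vowel → -ogo → *bovsupivneogo*.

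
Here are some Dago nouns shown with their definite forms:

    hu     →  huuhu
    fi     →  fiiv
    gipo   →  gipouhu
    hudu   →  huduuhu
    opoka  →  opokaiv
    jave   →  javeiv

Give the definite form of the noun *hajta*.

hajtaiv

The pattern is rounding harmony: -uhu when the last vowel of the stem is a rounded vowel (*hu*, *gipo*, *hudu*); -iv when the last vowel of the stem is an unrounded vowel (*fi*, *opoka*, *jave*).
Since the last vowel of *hajta* is /a/ (an unrounded vowel), it takes -iv, giving *hajtaiv*.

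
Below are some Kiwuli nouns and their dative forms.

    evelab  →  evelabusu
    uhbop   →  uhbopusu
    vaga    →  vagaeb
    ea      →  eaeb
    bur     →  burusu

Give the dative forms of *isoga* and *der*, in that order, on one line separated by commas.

isogaeb, derusu

The pattern is consonant vs. vowel: -usu when the stem ends in a consonant (*evelab*, *uhbop*, *bur*); -eb when the stem ends in a vowel (*vaga*, *ea*).
*isoga*: final sound = /a/, a vowel → -eb → *isogaeb*.
Since the final sound of *der* is /r/ (a consonant), it takes -usu, giving *derusu*.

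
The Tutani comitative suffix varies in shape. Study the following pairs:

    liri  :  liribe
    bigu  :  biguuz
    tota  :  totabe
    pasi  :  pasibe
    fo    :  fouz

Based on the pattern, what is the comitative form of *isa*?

isabe

The suffix is conditioned by the last vowel: -uz when the last vowel of the stem is a rounded vowel (*bigu*, *fo*); -be when the last vowel of the stem is an unrounded vowel (*liri*, *tota*, *pasi*).
Since the last vowel of *isa* is /a/ (an unrounded vowel), it takes -be, giving *isabe*.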